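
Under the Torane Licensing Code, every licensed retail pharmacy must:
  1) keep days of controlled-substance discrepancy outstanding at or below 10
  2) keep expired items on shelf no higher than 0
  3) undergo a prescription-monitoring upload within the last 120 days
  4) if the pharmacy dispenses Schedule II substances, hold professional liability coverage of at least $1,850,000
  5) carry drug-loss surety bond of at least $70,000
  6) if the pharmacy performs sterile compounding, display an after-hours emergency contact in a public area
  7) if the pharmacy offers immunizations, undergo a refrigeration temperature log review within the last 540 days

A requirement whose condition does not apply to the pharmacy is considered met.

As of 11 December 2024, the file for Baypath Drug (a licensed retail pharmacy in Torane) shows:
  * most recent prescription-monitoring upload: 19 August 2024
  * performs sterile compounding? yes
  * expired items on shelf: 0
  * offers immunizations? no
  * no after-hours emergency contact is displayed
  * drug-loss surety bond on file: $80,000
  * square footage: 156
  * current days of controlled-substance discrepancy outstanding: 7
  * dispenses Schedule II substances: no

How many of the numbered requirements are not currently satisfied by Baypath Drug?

1. days of controlled-substance discrepancy outstanding 7 ≤ 10 → met
2. expired items on shelf 0 ≤ 0 → met
3. prescription-monitoring upload 114 days ago vs limit 120 → met
4. condition 'dispenses Schedule II substances' does not hold → requirement n/a → met
5. drug-loss surety bond $80,000 ≥ $70,000 → met
6. condition 'performs sterile compounding' holds; after-hours emergency contact absent → not met
7. condition 'offers immunizations' does not hold → requirement n/a → met
Not met: 1 of 7

1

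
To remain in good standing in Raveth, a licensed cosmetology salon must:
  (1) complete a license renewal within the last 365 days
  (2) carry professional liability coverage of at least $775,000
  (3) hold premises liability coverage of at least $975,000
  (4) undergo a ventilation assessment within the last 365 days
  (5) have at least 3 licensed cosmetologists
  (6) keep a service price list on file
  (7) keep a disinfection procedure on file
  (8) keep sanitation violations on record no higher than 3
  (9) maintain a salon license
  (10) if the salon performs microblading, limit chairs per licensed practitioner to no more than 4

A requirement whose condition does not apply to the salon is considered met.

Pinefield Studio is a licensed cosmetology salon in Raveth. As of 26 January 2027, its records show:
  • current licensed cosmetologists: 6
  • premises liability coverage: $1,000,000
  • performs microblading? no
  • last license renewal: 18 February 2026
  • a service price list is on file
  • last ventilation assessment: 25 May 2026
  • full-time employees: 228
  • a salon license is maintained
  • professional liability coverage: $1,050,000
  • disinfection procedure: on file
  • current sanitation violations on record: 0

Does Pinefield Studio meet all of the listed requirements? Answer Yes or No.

1. license renewal 342 days ago vs limit 365 → met
2. professional liability coverage $1,050,000 ≥ $775,000 → met
3. premises liability coverage $1,000,000 ≥ $975,000 → met
4. ventilation assessment 246 days ago vs limit 365 → met
5. licensed cosmetologists 6 ≥ 3 → met
6. service price list present → met
7. disinfection procedure present → met
8. sanitation violations on record 0 ≤ 3 → met
9. salon license present → met
10. condition 'performs microblading' does not hold → requirement n/a → met
All met.

Yes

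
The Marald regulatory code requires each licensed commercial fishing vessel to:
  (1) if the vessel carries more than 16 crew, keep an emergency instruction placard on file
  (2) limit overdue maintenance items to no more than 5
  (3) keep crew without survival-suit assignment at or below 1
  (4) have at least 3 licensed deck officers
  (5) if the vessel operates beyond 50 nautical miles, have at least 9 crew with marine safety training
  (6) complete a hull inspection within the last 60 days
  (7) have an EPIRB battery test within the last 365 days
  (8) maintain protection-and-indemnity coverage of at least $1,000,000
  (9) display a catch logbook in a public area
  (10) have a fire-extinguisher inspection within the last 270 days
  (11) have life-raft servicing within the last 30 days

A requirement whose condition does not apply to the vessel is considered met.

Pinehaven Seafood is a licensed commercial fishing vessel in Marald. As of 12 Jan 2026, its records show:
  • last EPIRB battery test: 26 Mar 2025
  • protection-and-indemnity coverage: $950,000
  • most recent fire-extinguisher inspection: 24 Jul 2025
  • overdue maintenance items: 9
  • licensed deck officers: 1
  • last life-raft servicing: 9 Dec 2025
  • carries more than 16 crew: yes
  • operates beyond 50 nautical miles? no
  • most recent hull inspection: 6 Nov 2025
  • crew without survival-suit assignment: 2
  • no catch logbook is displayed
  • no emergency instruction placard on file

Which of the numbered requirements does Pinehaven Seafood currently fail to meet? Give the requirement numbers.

1. condition 'carries more than 16 crew' holds; emergency instruction placard absent → not met
2. overdue maintenance items 9 > 5 → not met
3. crew without survival-suit assignment 2 > 1 → not met
4. licensed deck officers 1 < 3 → not met
5. condition 'operates beyond 50 nautical miles' does not hold → requirement n/a → met
6. hull inspection 67 days ago vs limit 60 → not met
7. EPIRB battery test 292 days ago vs limit 365 → met
8. protection-and-indemnity coverage $950,000 < $1,000,000 → not met
9. catch logbook absent → not met
10. fire-extinguisher inspection 172 days ago vs limit 270 → met
11. life-raft servicing 34 days ago vs limit 30 → not met
Not met: 1, 2, 3, 4, 6, 8, 9, 11

1, 2, 3, 4, 6, 8, 9, 11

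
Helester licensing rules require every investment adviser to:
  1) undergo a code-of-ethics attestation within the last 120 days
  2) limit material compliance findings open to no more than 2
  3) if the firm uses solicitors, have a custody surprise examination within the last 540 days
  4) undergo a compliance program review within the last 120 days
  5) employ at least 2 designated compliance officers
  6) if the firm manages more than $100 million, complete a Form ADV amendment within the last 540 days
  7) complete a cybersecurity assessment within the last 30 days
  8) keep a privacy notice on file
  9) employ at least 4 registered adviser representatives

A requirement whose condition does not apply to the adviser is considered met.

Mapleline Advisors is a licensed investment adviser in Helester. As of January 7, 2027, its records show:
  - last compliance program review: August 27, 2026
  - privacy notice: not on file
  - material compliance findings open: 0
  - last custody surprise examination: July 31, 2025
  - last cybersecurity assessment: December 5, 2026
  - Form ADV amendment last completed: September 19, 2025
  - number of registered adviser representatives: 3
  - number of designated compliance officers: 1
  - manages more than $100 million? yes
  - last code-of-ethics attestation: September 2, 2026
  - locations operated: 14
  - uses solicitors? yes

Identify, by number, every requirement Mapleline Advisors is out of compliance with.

1, 4, 5, 7, 8, 9

1. code-of-ethics attestation 127 days ago vs limit 120 → not met
2. material compliance findings open 0 ≤ 2 → met
3. condition 'uses solicitors' holds; custody surprise examination 525 days ago vs limit 540 → met
4. compliance program review 133 days ago vs limit 120 → not met
5. designated compliance officers 1 < 2 → not met
6. condition 'manages more than $100 million' holds; Form ADV amendment 475 days ago vs limit 540 → met
7. cybersecurity assessment 33 days ago vs limit 30 → not met
8. privacy notice absent → not met
9. registered adviser representatives 3 < 4 → not met
Not met: 1, 4, 5, 7, 8, 9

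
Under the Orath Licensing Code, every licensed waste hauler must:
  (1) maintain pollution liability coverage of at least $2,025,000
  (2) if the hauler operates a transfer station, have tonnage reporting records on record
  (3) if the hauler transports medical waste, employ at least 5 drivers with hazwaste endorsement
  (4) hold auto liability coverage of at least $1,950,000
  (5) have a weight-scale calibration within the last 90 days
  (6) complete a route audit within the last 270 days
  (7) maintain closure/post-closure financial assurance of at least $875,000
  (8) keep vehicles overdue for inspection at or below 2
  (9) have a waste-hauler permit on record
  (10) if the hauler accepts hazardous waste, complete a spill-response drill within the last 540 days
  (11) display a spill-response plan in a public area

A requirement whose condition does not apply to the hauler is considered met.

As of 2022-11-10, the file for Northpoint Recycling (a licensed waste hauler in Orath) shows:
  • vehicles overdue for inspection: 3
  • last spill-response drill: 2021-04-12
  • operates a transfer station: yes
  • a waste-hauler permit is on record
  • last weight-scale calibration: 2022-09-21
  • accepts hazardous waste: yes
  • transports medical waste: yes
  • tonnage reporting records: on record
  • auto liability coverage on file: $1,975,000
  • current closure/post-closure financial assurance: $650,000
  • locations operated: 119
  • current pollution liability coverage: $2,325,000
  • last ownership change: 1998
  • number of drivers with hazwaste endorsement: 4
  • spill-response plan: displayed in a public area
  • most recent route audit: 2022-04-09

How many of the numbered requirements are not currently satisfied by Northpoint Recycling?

4

1. pollution liability coverage $2,325,000 ≥ $2,025,000 → met
2. condition 'operates a transfer station' holds; tonnage reporting records present → met
3. condition 'transports medical waste' holds; drivers with hazwaste endorsement 4 < 5 → not met
4. auto liability coverage $1,975,000 ≥ $1,950,000 → met
5. weight-scale calibration 50 days ago vs limit 90 → met
6. route audit 215 days ago vs limit 270 → met
7. closure/post-closure financial assurance $650,000 < $875,000 → not met
8. vehicles overdue for inspection 3 > 2 → not met
9. waste-hauler permit present → met
10. condition 'accepts hazardous waste' holds; spill-response drill 577 days ago vs limit 540 → not met
11. spill-response plan present → met
Not met: 4 of 11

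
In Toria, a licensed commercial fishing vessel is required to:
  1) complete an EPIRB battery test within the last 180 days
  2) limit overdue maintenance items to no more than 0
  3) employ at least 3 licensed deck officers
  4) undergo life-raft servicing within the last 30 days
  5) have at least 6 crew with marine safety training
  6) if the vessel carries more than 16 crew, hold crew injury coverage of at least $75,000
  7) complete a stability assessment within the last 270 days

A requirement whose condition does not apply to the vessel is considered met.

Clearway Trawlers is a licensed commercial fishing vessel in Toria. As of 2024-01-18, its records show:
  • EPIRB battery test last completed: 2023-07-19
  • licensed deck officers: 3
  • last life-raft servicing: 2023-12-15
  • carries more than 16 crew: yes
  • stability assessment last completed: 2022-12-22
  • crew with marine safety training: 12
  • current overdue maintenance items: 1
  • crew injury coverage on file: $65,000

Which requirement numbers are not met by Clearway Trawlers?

1, 2, 4, 6, 7

1. EPIRB battery test 183 days ago vs limit 180 → not met
2. overdue maintenance items 1 > 0 → not met
3. licensed deck officers 3 ≥ 3 → met
4. life-raft servicing 34 days ago vs limit 30 → not met
5. crew with marine safety training 12 ≥ 6 → met
6. condition 'carries more than 16 crew' holds; crew injury coverage $65,000 < $75,000 → not met
7. stability assessment 392 days ago vs limit 270 → not met
Not met: 1, 2, 4, 6, 7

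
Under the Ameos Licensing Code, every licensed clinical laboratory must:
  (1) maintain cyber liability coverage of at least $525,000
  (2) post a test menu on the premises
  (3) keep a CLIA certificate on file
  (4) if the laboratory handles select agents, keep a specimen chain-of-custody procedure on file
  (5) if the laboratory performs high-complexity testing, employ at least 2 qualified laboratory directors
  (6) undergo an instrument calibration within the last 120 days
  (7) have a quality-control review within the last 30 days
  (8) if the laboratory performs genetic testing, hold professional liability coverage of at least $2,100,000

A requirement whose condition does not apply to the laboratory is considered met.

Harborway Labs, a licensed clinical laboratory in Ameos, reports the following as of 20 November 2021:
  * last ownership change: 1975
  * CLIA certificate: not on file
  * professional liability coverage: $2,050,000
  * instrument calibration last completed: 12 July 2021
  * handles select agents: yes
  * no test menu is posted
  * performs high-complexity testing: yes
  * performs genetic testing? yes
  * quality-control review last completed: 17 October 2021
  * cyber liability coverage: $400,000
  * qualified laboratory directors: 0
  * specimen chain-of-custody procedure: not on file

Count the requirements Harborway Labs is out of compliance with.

8

1. cyber liability coverage $400,000 < $525,000 → not met
2. test menu absent → not met
3. CLIA certificate absent → not met
4. condition 'handles select agents' holds; specimen chain-of-custody procedure absent → not met
5. condition 'performs high-complexity testing' holds; qualified laboratory directors 0 < 2 → not met
6. instrument calibration 131 days ago vs limit 120 → not met
7. quality-control review 34 days ago vs limit 30 → not met
8. condition 'performs genetic testing' holds; professional liability coverage $2,050,000 < $2,100,000 → not met
Not met: 8 of 8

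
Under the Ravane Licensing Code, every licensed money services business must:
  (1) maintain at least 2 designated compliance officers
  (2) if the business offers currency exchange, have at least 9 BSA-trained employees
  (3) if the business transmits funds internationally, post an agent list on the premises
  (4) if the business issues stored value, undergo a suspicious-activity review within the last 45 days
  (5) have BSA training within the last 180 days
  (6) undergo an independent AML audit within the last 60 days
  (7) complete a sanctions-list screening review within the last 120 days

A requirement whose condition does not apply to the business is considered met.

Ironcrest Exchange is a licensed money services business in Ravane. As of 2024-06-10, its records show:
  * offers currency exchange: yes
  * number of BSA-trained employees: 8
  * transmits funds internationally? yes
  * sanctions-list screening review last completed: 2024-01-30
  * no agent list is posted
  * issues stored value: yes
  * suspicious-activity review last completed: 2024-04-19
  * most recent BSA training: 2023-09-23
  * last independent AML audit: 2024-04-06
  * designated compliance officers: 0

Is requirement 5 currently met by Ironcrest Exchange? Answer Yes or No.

No

5. BSA training 261 days ago vs limit 180 → not met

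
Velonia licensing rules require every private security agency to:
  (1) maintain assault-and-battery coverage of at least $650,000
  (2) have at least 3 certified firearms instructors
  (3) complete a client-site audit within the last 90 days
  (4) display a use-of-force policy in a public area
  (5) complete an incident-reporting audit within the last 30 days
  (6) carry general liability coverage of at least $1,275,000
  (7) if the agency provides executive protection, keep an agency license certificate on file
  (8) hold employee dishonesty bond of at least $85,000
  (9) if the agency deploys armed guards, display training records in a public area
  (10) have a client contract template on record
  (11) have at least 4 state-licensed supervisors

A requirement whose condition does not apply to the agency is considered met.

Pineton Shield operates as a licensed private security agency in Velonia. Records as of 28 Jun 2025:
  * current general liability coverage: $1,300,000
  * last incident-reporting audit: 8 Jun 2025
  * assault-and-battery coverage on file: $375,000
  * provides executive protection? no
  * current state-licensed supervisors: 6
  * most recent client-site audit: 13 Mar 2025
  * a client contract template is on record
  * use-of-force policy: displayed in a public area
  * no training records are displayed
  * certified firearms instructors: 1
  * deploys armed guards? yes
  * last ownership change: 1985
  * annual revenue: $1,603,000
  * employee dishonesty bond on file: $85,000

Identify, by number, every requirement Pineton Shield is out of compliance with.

1. assault-and-battery coverage $375,000 < $650,000 → not met
2. certified firearms instructors 1 < 3 → not met
3. client-site audit 107 days ago vs limit 90 → not met
4. use-of-force policy present → met
5. incident-reporting audit 20 days ago vs limit 30 → met
6. general liability coverage $1,300,000 ≥ $1,275,000 → met
7. condition 'provides executive protection' does not hold → requirement n/a → met
8. employee dishonesty bond $85,000 ≥ $85,000 → met
9. condition 'deploys armed guards' holds; training records absent → not met
10. client contract template present → met
11. state-licensed supervisors 6 ≥ 4 → met
Not met: 1, 2, 3, 9

1, 2, 3, 9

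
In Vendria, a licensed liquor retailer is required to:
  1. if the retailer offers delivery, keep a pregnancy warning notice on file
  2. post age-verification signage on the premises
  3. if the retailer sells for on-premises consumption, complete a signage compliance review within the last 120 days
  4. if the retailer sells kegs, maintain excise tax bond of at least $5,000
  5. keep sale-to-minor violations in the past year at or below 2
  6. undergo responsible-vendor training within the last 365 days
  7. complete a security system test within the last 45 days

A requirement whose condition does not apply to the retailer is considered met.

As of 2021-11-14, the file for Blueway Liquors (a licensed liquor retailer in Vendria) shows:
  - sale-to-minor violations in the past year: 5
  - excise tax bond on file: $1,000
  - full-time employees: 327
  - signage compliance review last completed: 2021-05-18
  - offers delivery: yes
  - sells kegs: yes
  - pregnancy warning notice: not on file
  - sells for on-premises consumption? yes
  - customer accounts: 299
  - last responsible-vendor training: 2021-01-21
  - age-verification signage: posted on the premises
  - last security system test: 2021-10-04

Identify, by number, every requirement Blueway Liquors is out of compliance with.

1. condition 'offers delivery' holds; pregnancy warning notice absent → not met
2. age-verification signage present → met
3. condition 'sells for on-premises consumption' holds; signage compliance review 180 days ago vs limit 120 → not met
4. condition 'sells kegs' holds; excise tax bond $1,000 < $5,000 → not met
5. sale-to-minor violations in the past year 5 > 2 → not met
6. responsible-vendor training 297 days ago vs limit 365 → met
7. security system test 41 days ago vs limit 45 → met
Not met: 1, 3, 4, 5

1, 3, 4, 5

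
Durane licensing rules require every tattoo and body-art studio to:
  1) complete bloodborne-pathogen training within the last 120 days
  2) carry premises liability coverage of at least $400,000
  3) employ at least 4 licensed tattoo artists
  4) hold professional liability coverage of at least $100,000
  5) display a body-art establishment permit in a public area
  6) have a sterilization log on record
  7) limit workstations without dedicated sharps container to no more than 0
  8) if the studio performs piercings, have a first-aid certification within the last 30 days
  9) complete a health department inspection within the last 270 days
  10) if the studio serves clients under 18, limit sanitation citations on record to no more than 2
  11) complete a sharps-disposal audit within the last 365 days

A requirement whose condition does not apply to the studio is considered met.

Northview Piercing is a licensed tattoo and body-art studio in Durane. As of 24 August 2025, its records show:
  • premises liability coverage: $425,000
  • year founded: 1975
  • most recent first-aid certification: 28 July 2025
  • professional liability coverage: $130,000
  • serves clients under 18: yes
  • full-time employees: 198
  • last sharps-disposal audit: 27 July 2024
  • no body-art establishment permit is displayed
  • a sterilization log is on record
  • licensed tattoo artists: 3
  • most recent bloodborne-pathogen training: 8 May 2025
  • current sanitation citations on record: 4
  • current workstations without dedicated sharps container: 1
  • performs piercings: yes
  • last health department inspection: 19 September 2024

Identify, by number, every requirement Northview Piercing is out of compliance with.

1. bloodborne-pathogen training 108 days ago vs limit 120 → met
2. premises liability coverage $425,000 ≥ $400,000 → met
3. licensed tattoo artists 3 < 4 → not met
4. professional liability coverage $130,000 ≥ $100,000 → met
5. body-art establishment permit absent → not met
6. sterilization log present → met
7. workstations without dedicated sharps container 1 > 0 → not met
8. condition 'performs piercings' holds; first-aid certification 27 days ago vs limit 30 → met
9. health department inspection 339 days ago vs limit 270 → not met
10. condition 'serves clients under 18' holds; sanitation citations on record 4 > 2 → not met
11. sharps-disposal audit 393 days ago vs limit 365 → not met
Not met: 3, 5, 7, 9, 10, 11

3, 5, 7, 9, 10, 11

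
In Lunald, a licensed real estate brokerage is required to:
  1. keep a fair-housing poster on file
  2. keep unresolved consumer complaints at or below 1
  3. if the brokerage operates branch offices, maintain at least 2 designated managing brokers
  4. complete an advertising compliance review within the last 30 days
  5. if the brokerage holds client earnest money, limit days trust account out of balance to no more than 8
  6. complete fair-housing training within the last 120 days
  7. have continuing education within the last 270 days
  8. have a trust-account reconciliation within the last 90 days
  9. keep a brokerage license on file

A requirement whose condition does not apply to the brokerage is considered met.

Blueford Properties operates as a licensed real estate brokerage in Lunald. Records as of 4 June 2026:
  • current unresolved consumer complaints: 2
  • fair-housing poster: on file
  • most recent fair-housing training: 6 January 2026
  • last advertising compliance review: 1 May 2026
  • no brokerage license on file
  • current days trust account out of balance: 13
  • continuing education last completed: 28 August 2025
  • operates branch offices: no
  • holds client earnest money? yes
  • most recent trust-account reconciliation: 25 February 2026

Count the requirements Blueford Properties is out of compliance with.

1. fair-housing poster present → met
2. unresolved consumer complaints 2 > 1 → not met
3. condition 'operates branch offices' does not hold → requirement n/a → met
4. advertising compliance review 34 days ago vs limit 30 → not met
5. condition 'holds client earnest money' holds; days trust account out of balance 13 > 8 → not met
6. fair-housing training 149 days ago vs limit 120 → not met
7. continuing education 280 days ago vs limit 270 → not met
8. trust-account reconciliation 99 days ago vs limit 90 → not met
9. brokerage license absent → not met
Not met: 7 of 9

7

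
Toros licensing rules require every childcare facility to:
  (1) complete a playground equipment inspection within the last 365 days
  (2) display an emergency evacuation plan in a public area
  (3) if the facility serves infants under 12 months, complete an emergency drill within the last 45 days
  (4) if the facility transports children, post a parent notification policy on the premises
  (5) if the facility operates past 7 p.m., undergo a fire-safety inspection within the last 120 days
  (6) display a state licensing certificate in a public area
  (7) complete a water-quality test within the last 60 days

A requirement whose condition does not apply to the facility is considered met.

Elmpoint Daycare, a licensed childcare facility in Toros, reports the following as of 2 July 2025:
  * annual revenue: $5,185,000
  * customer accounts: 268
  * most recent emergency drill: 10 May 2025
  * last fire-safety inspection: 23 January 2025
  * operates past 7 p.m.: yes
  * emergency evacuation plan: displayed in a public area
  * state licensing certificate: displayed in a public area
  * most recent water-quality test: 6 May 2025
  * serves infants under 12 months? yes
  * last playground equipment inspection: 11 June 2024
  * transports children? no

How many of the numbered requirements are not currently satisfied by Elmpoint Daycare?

3

1. playground equipment inspection 386 days ago vs limit 365 → not met
2. emergency evacuation plan present → met
3. condition 'serves infants under 12 months' holds; emergency drill 53 days ago vs limit 45 → not met
4. condition 'transports children' does not hold → requirement n/a → met
5. condition 'operates past 7 p.m.' holds; fire-safety inspection 160 days ago vs limit 120 → not met
6. state licensing certificate present → met
7. water-quality test 57 days ago vs limit 60 → met
Not met: 3 of 7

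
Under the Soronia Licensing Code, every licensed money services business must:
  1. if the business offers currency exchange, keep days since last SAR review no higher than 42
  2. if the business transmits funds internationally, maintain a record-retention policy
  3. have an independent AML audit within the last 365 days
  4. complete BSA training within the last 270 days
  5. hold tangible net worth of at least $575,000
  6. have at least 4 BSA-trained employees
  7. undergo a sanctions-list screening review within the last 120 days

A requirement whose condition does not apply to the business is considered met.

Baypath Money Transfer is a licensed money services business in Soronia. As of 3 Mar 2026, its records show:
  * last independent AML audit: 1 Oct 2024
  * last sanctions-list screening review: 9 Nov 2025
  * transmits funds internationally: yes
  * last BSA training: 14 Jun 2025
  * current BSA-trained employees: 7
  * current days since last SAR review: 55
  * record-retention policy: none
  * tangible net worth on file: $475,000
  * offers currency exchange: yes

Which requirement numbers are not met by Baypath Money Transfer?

1. condition 'offers currency exchange' holds; days since last SAR review 55 > 42 → not met
2. condition 'transmits funds internationally' holds; record-retention policy absent → not met
3. independent AML audit 518 days ago vs limit 365 → not met
4. BSA training 262 days ago vs limit 270 → met
5. tangible net worth $475,000 < $575,000 → not met
6. BSA-trained employees 7 ≥ 4 → met
7. sanctions-list screening review 114 days ago vs limit 120 → met
Not met: 1, 2, 3, 5

1, 2, 3, 5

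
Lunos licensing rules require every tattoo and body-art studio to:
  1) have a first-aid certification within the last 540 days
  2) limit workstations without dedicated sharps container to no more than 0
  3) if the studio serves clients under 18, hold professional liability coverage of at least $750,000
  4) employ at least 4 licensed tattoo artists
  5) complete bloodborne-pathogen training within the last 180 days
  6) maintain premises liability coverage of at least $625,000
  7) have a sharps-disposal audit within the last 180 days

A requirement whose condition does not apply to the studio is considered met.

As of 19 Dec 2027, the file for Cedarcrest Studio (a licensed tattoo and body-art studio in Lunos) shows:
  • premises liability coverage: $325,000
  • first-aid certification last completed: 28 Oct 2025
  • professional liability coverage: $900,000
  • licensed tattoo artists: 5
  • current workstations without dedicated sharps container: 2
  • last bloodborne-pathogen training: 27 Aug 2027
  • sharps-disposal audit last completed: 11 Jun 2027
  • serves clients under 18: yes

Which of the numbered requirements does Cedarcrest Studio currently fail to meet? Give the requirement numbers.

1. first-aid certification 782 days ago vs limit 540 → not met
2. workstations without dedicated sharps container 2 > 0 → not met
3. condition 'serves clients under 18' holds; professional liability coverage $900,000 ≥ $750,000 → met
4. licensed tattoo artists 5 ≥ 4 → met
5. bloodborne-pathogen training 114 days ago vs limit 180 → met
6. premises liability coverage $325,000 < $625,000 → not met
7. sharps-disposal audit 191 days ago vs limit 180 → not met
Not met: 1, 2, 6, 7

1, 2, 6, 7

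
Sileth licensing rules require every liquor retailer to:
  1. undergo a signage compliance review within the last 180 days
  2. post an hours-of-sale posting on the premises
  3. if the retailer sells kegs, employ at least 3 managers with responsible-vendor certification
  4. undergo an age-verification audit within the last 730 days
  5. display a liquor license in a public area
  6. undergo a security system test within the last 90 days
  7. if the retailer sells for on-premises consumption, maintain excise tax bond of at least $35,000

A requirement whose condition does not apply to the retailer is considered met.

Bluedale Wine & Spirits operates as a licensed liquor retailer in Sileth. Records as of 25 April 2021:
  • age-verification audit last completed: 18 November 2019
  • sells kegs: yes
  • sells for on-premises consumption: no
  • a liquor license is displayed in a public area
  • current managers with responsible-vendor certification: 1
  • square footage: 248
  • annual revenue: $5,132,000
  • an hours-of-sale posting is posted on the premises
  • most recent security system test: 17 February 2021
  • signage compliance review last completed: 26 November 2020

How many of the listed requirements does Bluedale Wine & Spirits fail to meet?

1. signage compliance review 150 days ago vs limit 180 → met
2. hours-of-sale posting present → met
3. condition 'sells kegs' holds; managers with responsible-vendor certification 1 < 3 → not met
4. age-verification audit 524 days ago vs limit 730 → met
5. liquor license present → met
6. security system test 67 days ago vs limit 90 → met
7. condition 'sells for on-premises consumption' does not hold → requirement n/a → met
Not met: 1 of 7

1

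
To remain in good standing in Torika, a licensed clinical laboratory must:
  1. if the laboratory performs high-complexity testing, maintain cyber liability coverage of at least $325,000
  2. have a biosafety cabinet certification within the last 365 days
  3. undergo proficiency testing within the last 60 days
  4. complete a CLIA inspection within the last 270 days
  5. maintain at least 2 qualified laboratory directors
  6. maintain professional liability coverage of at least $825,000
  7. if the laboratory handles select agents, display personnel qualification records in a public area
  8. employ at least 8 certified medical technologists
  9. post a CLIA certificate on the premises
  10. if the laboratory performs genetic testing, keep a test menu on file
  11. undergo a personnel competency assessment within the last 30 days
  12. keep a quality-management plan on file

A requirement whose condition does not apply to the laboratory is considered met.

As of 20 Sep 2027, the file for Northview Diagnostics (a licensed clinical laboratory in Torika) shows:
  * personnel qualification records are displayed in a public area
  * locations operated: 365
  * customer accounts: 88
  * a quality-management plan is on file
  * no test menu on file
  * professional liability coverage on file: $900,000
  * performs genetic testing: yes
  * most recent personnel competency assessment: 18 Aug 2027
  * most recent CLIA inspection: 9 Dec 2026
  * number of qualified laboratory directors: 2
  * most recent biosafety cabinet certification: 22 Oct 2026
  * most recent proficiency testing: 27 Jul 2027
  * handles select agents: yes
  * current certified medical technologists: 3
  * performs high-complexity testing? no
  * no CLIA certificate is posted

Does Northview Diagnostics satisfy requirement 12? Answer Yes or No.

12. quality-management plan present → met

Yes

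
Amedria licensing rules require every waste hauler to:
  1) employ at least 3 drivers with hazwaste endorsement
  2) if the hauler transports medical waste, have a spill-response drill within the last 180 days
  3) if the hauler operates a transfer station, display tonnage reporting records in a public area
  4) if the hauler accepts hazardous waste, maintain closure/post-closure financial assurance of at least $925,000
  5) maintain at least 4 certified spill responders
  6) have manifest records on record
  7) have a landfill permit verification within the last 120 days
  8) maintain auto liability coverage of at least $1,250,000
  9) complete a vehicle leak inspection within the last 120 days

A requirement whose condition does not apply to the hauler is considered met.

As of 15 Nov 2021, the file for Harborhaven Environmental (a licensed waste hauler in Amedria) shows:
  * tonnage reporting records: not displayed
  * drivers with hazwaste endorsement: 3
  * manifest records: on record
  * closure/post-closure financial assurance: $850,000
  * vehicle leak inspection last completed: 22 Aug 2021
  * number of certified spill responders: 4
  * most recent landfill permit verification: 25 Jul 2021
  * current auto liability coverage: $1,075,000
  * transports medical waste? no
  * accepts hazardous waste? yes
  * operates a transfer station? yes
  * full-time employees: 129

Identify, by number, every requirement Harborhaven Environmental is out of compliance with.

3, 4, 8

1. drivers with hazwaste endorsement 3 ≥ 3 → met
2. condition 'transports medical waste' does not hold → requirement n/a → met
3. condition 'operates a transfer station' holds; tonnage reporting records absent → not met
4. condition 'accepts hazardous waste' holds; closure/post-closure financial assurance $850,000 < $925,000 → not met
5. certified spill responders 4 ≥ 4 → met
6. manifest records present → met
7. landfill permit verification 113 days ago vs limit 120 → met
8. auto liability coverage $1,075,000 < $1,250,000 → not met
9. vehicle leak inspection 85 days ago vs limit 120 → met
Not met: 3, 4, 8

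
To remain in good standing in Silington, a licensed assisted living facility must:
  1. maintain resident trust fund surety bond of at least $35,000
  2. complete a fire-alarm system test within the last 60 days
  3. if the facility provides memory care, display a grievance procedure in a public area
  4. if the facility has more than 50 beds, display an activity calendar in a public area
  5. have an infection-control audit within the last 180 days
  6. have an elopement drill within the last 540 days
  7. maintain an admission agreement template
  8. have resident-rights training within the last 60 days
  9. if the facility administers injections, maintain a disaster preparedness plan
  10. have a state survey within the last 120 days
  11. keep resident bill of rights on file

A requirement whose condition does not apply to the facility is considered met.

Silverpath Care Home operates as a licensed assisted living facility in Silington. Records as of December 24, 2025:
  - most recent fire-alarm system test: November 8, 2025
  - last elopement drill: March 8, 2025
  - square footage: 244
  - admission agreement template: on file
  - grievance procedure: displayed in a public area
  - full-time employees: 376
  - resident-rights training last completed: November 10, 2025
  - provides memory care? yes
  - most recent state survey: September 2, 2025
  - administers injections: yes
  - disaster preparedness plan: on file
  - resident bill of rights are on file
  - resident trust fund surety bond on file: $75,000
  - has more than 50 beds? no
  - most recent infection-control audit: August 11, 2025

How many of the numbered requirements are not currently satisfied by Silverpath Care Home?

1. resident trust fund surety bond $75,000 ≥ $35,000 → met
2. fire-alarm system test 46 days ago vs limit 60 → met
3. condition 'provides memory care' holds; grievance procedure present → met
4. condition 'has more than 50 beds' does not hold → requirement n/a → met
5. infection-control audit 135 days ago vs limit 180 → met
6. elopement drill 291 days ago vs limit 540 → met
7. admission agreement template present → met
8. resident-rights training 44 days ago vs limit 60 → met
9. condition 'administers injections' holds; disaster preparedness plan present → met
10. state survey 113 days ago vs limit 120 → met
11. resident bill of rights present → met
Not met: 0 of 11

0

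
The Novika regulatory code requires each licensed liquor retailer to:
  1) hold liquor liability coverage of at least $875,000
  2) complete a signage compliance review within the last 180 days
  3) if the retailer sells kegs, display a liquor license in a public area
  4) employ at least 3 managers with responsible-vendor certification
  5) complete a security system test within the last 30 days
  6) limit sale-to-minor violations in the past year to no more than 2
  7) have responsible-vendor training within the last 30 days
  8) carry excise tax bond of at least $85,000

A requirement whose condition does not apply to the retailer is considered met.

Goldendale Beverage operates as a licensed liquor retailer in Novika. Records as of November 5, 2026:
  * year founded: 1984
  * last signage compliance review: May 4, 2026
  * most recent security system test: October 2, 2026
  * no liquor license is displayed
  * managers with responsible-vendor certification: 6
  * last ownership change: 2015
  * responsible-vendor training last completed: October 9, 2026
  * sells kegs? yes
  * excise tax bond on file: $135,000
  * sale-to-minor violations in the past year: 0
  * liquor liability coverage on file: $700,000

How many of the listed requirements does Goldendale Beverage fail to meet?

4

1. liquor liability coverage $700,000 < $875,000 → not met
2. signage compliance review 185 days ago vs limit 180 → not met
3. condition 'sells kegs' holds; liquor license absent → not met
4. managers with responsible-vendor certification 6 ≥ 3 → met
5. security system test 34 days ago vs limit 30 → not met
6. sale-to-minor violations in the past year 0 ≤ 2 → met
7. responsible-vendor training 27 days ago vs limit 30 → met
8. excise tax bond $135,000 ≥ $85,000 → met
Not met: 4 of 8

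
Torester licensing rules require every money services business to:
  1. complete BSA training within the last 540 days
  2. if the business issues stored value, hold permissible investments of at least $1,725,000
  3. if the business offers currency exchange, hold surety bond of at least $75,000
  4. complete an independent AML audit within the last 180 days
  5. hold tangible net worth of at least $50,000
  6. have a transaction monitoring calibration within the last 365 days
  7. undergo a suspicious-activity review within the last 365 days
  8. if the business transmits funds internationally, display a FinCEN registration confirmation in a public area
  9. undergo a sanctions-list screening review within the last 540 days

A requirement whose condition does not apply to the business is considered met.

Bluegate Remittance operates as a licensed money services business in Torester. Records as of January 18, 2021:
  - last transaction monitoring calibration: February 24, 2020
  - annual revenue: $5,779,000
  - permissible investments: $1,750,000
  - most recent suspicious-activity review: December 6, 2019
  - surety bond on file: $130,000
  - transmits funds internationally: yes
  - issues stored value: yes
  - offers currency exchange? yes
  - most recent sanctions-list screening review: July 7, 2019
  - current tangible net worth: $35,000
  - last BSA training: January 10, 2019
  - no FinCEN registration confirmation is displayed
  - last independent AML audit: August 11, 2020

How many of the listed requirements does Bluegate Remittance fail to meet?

5

1. BSA training 739 days ago vs limit 540 → not met
2. condition 'issues stored value' holds; permissible investments $1,750,000 ≥ $1,725,000 → met
3. condition 'offers currency exchange' holds; surety bond $130,000 ≥ $75,000 → met
4. independent AML audit 160 days ago vs limit 180 → met
5. tangible net worth $35,000 < $50,000 → not met
6. transaction monitoring calibration 329 days ago vs limit 365 → met
7. suspicious-activity review 409 days ago vs limit 365 → not met
8. condition 'transmits funds internationally' holds; FinCEN registration confirmation absent → not met
9. sanctions-list screening review 561 days ago vs limit 540 → not met
Not met: 5 of 9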